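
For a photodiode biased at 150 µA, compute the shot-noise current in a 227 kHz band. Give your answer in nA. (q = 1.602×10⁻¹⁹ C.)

I_n = √(2qI·B)
2qI·B = 2 × 1.602×10⁻¹⁹ × 1.50×10⁻⁴ × 2.27×10⁵ = 1.09×10⁻¹⁷ A²
I_n = √(1.09×10⁻¹⁷) = 3.30×10⁻⁹ A = 3.30 nA

3.30 nA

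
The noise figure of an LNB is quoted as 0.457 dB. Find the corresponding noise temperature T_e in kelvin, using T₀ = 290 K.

32.2 K

F = 10^(0.457/10) = 1.11096
T_e = (F − 1)·T₀ = (1.11096 − 1) × 290 = 32.2 K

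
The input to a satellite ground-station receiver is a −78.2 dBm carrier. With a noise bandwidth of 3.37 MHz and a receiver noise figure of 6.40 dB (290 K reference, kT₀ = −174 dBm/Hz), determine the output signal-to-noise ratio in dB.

24.1 dB

Noise floor: N = −174 + 10 log₁₀(B) + NF
10 log₁₀(3.37×10⁶) = 65.28 dB
N = −174 + 65.28 + 6.40 = −102.32 dBm
SNR = P_sig − N = −78.2 − (−102.32) = 24.12 dB → 24.1 dB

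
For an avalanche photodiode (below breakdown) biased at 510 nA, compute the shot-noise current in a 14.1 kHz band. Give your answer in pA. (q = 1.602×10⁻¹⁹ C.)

48.0 pA

I_n = √(2qI·B)
2qI·B = 2 × 1.602×10⁻¹⁹ × 5.10×10⁻⁷ × 1.41×10⁴ = 2.30×10⁻²¹ A²
I_n = √(2.30×10⁻²¹) = 4.80×10⁻¹¹ A = 48.0 pA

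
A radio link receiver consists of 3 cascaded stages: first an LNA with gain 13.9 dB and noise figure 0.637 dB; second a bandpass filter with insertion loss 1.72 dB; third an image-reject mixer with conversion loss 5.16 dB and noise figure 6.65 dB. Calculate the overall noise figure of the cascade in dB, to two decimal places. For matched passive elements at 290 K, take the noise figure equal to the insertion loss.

1.45 dB

Convert to linear (a loss of L dB is a gain of −L dB): F_i = 10^(NF_i/10), G_i = 10^(G_i,dB/10)
  Stage 1: F_1 = 10^(0.637/10) = 1.158, G_1 = 10^(13.9/10) = 24.55
  Stage 2: F_2 = 10^(1.72/10) = 1.486, G_2 = 10^(−1.72/10) = 0.6730
  Stage 3: F_3 = 10^(6.65/10) = 4.624, G_3 = 10^(−5.16/10) = 0.3048
Friis cascade:
  F = 1.158 + (1.486 − 1)/24.55 + (4.624 − 1)/16.52 = 1.397
NF = 10 log₁₀(1.397) = 1.45 dB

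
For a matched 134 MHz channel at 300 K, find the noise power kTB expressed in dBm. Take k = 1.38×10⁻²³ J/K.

P_n = kTB = 1.38×10⁻²³ × 300 × 1.34×10⁸ = 5.55×10⁻¹³ W
In dBm: 10 log₁₀(5.55×10⁻¹³ / 10⁻³) = −92.6 dBm

−92.6 dBm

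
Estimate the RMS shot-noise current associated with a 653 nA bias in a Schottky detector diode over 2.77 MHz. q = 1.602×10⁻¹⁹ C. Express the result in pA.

761 pA

I_n = √(2qI·B)
2qI·B = 2 × 1.602×10⁻¹⁹ × 6.53×10⁻⁷ × 2.77×10⁶ = 5.80×10⁻¹⁹ A²
I_n = √(5.80×10⁻¹⁹) = 7.61×10⁻¹⁰ A = 761 pA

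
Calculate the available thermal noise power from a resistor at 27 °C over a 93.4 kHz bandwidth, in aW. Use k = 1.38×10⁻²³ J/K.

387 aW

T = 27 °C + 273.15 = 300.15 K
P_n = kTB = 1.38×10⁻²³ × 300.15 × 9.34×10⁴ = 3.87×10⁻¹⁶ W = 387 aW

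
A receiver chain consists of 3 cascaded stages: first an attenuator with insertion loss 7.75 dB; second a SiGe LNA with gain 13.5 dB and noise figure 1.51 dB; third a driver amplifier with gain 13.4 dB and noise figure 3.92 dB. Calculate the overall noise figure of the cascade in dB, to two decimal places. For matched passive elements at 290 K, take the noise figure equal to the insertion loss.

9.46 dB

Convert to linear (a loss of L dB is a gain of −L dB): F_i = 10^(NF_i/10), G_i = 10^(G_i,dB/10)
  Stage 1: F_1 = 10^(7.75/10) = 5.957, G_1 = 10^(−7.75/10) = 0.1679
  Stage 2: F_2 = 10^(1.51/10) = 1.416, G_2 = 10^(13.5/10) = 22.39
  Stage 3: F_3 = 10^(3.92/10) = 2.466, G_3 = 10^(13.4/10) = 21.88
Friis cascade:
  F = 5.957 + (1.416 − 1)/0.1679 + (2.466 − 1)/3.758 = 8.823
NF = 10 log₁₀(8.823) = 9.46 dB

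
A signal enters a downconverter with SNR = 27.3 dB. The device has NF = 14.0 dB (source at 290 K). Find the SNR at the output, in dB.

By definition F = SNR_in/SNR_out, so in dB: SNR_out = SNR_in − NF
SNR_out = 27.3 − 14.0 = 13.3 dB

13.3 dB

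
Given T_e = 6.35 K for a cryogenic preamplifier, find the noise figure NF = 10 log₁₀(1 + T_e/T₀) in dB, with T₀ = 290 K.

F = 1 + T_e/T₀ = 1 + 6.35/290 = 1.0219
NF = 10 log₁₀(1.0219) = 0.094 dB

0.094 dB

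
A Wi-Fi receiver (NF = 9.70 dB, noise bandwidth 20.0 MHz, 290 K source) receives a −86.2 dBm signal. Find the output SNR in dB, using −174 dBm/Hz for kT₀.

5.1 dB

Noise floor: N = −174 + 10 log₁₀(B) + NF
10 log₁₀(2.00×10⁷) = 73.01 dB
N = −174 + 73.01 + 9.70 = −91.29 dBm
SNR = P_sig − N = −86.2 − (−91.29) = 5.09 dB → 5.1 dB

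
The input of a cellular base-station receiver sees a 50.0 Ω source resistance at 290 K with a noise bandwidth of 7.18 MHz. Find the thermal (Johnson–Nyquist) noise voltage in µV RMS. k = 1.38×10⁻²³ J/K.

V_n = √(4kTRB)
4kTRB = 4 × 1.38×10⁻²³ × 290 × 5.00×10¹ × 7.18×10⁶ = 5.75×10⁻¹² V²
V_n = √(5.75×10⁻¹²) = 2.40×10⁻⁶ V = 2.40 µV

2.40 µV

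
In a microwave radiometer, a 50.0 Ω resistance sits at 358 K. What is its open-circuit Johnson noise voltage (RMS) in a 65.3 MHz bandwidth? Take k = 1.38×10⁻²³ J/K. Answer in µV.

8.03 µV

V_n = √(4kTRB)
4kTRB = 4 × 1.38×10⁻²³ × 358 × 5.00×10¹ × 6.53×10⁷ = 6.45×10⁻¹¹ V²
V_n = √(6.45×10⁻¹¹) = 8.03×10⁻⁶ V = 8.03 µV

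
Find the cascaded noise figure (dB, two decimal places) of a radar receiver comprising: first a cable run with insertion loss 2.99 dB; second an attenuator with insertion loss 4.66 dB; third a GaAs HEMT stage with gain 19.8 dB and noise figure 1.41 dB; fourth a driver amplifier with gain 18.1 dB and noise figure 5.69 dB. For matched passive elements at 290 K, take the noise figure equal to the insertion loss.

9.15 dB

Convert to linear (a loss of L dB is a gain of −L dB): F_i = 10^(NF_i/10), G_i = 10^(G_i,dB/10)
  Stage 1: F_1 = 10^(2.99/10) = 1.991, G_1 = 10^(−2.99/10) = 0.5023
  Stage 2: F_2 = 10^(4.66/10) = 2.924, G_2 = 10^(−4.66/10) = 0.3420
  Stage 3: F_3 = 10^(1.41/10) = 1.384, G_3 = 10^(19.8/10) = 95.50
  Stage 4: F_4 = 10^(5.69/10) = 3.707, G_4 = 10^(18.1/10) = 64.57
Friis cascade:
  F = 1.991 + (2.924 − 1)/0.5023 + (1.384 − 1)/0.1718 + (3.707 − 1)/16.41 = 8.219
NF = 10 log₁₀(8.219) = 9.15 dB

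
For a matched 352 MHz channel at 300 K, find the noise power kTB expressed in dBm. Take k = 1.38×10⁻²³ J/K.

−88.4 dBm

P_n = kTB = 1.38×10⁻²³ × 300 × 3.52×10⁸ = 1.46×10⁻¹² W
In dBm: 10 log₁₀(1.46×10⁻¹² / 10⁻³) = −88.4 dBm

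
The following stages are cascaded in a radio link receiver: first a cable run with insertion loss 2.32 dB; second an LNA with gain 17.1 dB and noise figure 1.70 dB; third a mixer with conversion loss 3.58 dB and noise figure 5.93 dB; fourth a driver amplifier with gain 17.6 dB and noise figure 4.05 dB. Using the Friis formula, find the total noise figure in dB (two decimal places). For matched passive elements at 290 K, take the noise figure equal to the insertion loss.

Convert to linear (a loss of L dB is a gain of −L dB): F_i = 10^(NF_i/10), G_i = 10^(G_i,dB/10)
  Stage 1: F_1 = 10^(2.32/10) = 1.706, G_1 = 10^(−2.32/10) = 0.5861
  Stage 2: F_2 = 10^(1.70/10) = 1.479, G_2 = 10^(17.1/10) = 51.29
  Stage 3: F_3 = 10^(5.93/10) = 3.917, G_3 = 10^(−3.58/10) = 0.4385
  Stage 4: F_4 = 10^(4.05/10) = 2.541, G_4 = 10^(17.6/10) = 57.54
Friis cascade:
  F = 1.706 + (1.479 − 1)/0.5861 + (3.917 − 1)/30.06 + (2.541 − 1)/13.18 = 2.737
NF = 10 log₁₀(2.737) = 4.37 dB

4.37 dB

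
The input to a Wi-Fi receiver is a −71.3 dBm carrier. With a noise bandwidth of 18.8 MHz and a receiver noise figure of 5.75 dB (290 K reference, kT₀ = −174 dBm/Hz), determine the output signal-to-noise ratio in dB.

24.2 dB

Noise floor: N = −174 + 10 log₁₀(B) + NF
10 log₁₀(1.88×10⁷) = 72.74 dB
N = −174 + 72.74 + 5.75 = −95.51 dBm
SNR = P_sig − N = −71.3 − (−95.51) = 24.21 dB → 24.2 dB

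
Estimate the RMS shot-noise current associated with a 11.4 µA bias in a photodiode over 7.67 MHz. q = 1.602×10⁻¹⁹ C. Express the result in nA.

I_n = √(2qI·B)
2qI·B = 2 × 1.602×10⁻¹⁹ × 1.14×10⁻⁵ × 7.67×10⁶ = 2.80×10⁻¹⁷ A²
I_n = √(2.80×10⁻¹⁷) = 5.29×10⁻⁹ A = 5.29 nA

5.29 nA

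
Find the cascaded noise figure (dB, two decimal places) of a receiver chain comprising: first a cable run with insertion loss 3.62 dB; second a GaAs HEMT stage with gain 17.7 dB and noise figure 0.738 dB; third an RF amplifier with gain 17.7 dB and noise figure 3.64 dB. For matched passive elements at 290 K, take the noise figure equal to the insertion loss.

Convert to linear (a loss of L dB is a gain of −L dB): F_i = 10^(NF_i/10), G_i = 10^(G_i,dB/10)
  Stage 1: F_1 = 10^(3.62/10) = 2.301, G_1 = 10^(−3.62/10) = 0.4345
  Stage 2: F_2 = 10^(0.738/10) = 1.185, G_2 = 10^(17.7/10) = 58.88
  Stage 3: F_3 = 10^(3.64/10) = 2.312, G_3 = 10^(17.7/10) = 58.88
Friis cascade:
  F = 2.301 + (1.185 − 1)/0.4345 + (2.312 − 1)/25.59 = 2.779
NF = 10 log₁₀(2.779) = 4.44 dB

4.44 dB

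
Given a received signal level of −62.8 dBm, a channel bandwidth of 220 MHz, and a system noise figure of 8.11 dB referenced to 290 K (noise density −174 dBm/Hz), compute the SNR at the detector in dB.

Noise floor: N = −174 + 10 log₁₀(B) + NF
10 log₁₀(2.20×10⁸) = 83.42 dB
N = −174 + 83.42 + 8.11 = −82.47 dBm
SNR = P_sig − N = −62.8 − (−82.47) = 19.67 dB → 19.7 dB

19.7 dB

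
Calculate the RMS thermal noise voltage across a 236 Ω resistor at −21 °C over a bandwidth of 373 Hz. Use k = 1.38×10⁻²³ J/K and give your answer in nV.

T = −21 °C + 273.15 = 252.15 K
V_n = √(4kTRB)
4kTRB = 4 × 1.38×10⁻²³ × 252.15 × 2.36×10² × 3.73×10² = 1.23×10⁻¹⁵ V²
V_n = √(1.23×10⁻¹⁵) = 3.50×10⁻⁸ V = 35.0 nV

35.0 nV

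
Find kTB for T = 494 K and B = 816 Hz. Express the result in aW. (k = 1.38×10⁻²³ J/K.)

P_n = kTB = 1.38×10⁻²³ × 494 × 8.16×10² = 5.56×10⁻¹⁸ W = 5.56 aW

5.56 aW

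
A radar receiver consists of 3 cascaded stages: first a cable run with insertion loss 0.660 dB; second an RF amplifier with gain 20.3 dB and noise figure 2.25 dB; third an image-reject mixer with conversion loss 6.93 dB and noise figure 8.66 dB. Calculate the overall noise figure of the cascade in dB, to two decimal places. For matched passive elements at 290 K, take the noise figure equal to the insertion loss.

3.06 dB

Convert to linear (a loss of L dB is a gain of −L dB): F_i = 10^(NF_i/10), G_i = 10^(G_i,dB/10)
  Stage 1: F_1 = 10^(0.660/10) = 1.164, G_1 = 10^(−0.660/10) = 0.8590
  Stage 2: F_2 = 10^(2.25/10) = 1.679, G_2 = 10^(20.3/10) = 107.2
  Stage 3: F_3 = 10^(8.66/10) = 7.345, G_3 = 10^(−6.93/10) = 0.2028
Friis cascade:
  F = 1.164 + (1.679 − 1)/0.8590 + (7.345 − 1)/92.04 = 2.023
NF = 10 log₁₀(2.023) = 3.06 dB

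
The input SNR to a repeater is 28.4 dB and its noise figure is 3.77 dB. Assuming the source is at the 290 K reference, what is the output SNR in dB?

By definition F = SNR_in/SNR_out, so in dB: SNR_out = SNR_in − NF
SNR_out = 28.4 − 3.77 = 24.63 dB

24.63 dB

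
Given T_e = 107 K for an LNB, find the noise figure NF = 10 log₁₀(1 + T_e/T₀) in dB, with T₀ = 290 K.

F = 1 + T_e/T₀ = 1 + 107/290 = 1.36897
NF = 10 log₁₀(1.36897) = 1.36 dB

1.36 dB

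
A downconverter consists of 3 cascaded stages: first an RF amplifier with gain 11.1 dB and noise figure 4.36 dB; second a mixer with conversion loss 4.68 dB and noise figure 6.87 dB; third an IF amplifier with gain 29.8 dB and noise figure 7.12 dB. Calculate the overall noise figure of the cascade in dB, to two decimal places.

Convert to linear (a loss of L dB is a gain of −L dB): F_i = 10^(NF_i/10), G_i = 10^(G_i,dB/10)
  Stage 1: F_1 = 10^(4.36/10) = 2.729, G_1 = 10^(11.1/10) = 12.88
  Stage 2: F_2 = 10^(6.87/10) = 4.864, G_2 = 10^(−4.68/10) = 0.3404
  Stage 3: F_3 = 10^(7.12/10) = 5.152, G_3 = 10^(29.8/10) = 955.0
Friis cascade:
  F = 2.729 + (4.864 − 1)/12.88 + (5.152 − 1)/4.385 = 3.976
NF = 10 log₁₀(3.976) = 5.99 dB

5.99 dB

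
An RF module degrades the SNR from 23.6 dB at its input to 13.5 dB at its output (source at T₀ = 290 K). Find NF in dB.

10.1 dB

NF (dB) = SNR_in(dB) − SNR_out(dB) when the source is at T₀
NF = 23.6 − 13.5 = 10.1 dB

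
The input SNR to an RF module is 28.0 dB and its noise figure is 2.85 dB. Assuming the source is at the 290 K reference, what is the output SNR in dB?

By definition F = SNR_in/SNR_out, so in dB: SNR_out = SNR_in − NF
SNR_out = 28.0 − 2.85 = 25.15 dB

25.15 dB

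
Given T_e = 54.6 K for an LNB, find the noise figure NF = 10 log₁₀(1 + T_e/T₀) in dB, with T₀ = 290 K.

0.749 dB

F = 1 + T_e/T₀ = 1 + 54.6/290 = 1.18828
NF = 10 log₁₀(1.18828) = 0.749 dB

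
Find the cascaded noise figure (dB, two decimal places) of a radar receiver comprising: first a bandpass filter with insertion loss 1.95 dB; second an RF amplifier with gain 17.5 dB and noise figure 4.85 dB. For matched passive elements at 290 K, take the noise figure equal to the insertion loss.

6.80 dB

Convert to linear (a loss of L dB is a gain of −L dB): F_i = 10^(NF_i/10), G_i = 10^(G_i,dB/10)
  Stage 1: F_1 = 10^(1.95/10) = 1.567, G_1 = 10^(−1.95/10) = 0.6383
  Stage 2: F_2 = 10^(4.85/10) = 3.055, G_2 = 10^(17.5/10) = 56.23
Friis cascade:
  F = 1.567 + (3.055 − 1)/0.6383 = 4.786
NF = 10 log₁₀(4.786) = 6.80 dB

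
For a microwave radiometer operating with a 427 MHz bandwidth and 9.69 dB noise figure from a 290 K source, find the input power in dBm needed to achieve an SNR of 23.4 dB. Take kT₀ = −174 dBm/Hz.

Sensitivity = −174 + 10 log₁₀(B) + NF + SNR_min
= −174 + 86.3 + 9.69 + 23.4
= −54.61 dBm → −54.6 dBm

−54.6 dBm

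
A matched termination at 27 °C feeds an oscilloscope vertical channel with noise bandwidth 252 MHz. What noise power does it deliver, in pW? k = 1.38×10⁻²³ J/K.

1.04 pW

T = 27 °C + 273.15 = 300.15 K
P_n = kTB = 1.38×10⁻²³ × 300.15 × 2.52×10⁸ = 1.04×10⁻¹² W = 1.04 pW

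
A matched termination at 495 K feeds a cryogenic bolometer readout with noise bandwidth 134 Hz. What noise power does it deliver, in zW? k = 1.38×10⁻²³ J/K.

P_n = kTB = 1.38×10⁻²³ × 495 × 1.34×10² = 9.15×10⁻¹⁹ W = 915 zW

915 zW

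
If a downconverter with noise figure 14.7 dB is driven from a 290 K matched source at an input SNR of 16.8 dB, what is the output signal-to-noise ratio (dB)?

By definition F = SNR_in/SNR_out, so in dB: SNR_out = SNR_in − NF
SNR_out = 16.8 − 14.7 = 2.1 dB

2.1 dB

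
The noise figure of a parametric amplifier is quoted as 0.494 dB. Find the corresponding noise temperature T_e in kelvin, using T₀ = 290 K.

34.9 K

F = 10^(0.494/10) = 1.12047
T_e = (F − 1)·T₀ = (1.12047 − 1) × 290 = 34.9 K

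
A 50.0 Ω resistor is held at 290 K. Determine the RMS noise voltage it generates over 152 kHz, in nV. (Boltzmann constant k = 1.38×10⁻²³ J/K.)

349 nV

V_n = √(4kTRB)
4kTRB = 4 × 1.38×10⁻²³ × 290 × 5.00×10¹ × 1.52×10⁵ = 1.22×10⁻¹³ V²
V_n = √(1.22×10⁻¹³) = 3.49×10⁻⁷ V = 349 nV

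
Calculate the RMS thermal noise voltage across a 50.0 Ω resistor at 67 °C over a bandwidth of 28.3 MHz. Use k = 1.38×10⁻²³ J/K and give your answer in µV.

T = 67 °C + 273.15 = 340.15 K
V_n = √(4kTRB)
4kTRB = 4 × 1.38×10⁻²³ × 340.15 × 5.00×10¹ × 2.83×10⁷ = 2.66×10⁻¹¹ V²
V_n = √(2.66×10⁻¹¹) = 5.15×10⁻⁶ V = 5.15 µV

5.15 µV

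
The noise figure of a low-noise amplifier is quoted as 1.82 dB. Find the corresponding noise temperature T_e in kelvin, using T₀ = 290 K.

151 K

F = 10^(1.82/10) = 1.52055
T_e = (F − 1)·T₀ = (1.52055 − 1) × 290 = 151 K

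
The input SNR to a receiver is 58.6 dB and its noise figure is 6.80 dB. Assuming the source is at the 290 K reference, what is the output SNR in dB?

51.80 dB

By definition F = SNR_in/SNR_out, so in dB: SNR_out = SNR_in − NF
SNR_out = 58.6 − 6.80 = 51.80 dB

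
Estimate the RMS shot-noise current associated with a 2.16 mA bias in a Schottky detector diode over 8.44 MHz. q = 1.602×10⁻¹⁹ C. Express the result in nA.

76.4 nA

I_n = √(2qI·B)
2qI·B = 2 × 1.602×10⁻¹⁹ × 2.16×10⁻³ × 8.44×10⁶ = 5.84×10⁻¹⁵ A²
I_n = √(5.84×10⁻¹⁵) = 7.64×10⁻⁸ A = 76.4 nA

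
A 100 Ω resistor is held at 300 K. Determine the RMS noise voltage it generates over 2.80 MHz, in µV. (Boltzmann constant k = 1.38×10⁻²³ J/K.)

V_n = √(4kTRB)
4kTRB = 4 × 1.38×10⁻²³ × 300 × 1.00×10² × 2.80×10⁶ = 4.64×10⁻¹² V²
V_n = √(4.64×10⁻¹²) = 2.15×10⁻⁶ V = 2.15 µV

2.15 µV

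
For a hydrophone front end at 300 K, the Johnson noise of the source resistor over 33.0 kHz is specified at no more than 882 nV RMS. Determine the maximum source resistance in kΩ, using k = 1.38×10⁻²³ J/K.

1.42 kΩ

Johnson–Nyquist: V_n = √(4kTRB) ⇒ R = V_n² / (4kTB)
4kTB = 4 × 1.38×10⁻²³ × 300 × 3.30×10⁴ = 5.46×10⁻¹⁶
R = (8.82×10⁻⁷)² / 5.46×10⁻¹⁶ = 1.42×10³ Ω = 1.42 kΩ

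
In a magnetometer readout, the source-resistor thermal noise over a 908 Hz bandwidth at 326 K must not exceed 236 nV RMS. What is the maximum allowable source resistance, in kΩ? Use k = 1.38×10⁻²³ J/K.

Johnson–Nyquist: V_n = √(4kTRB) ⇒ R = V_n² / (4kTB)
4kTB = 4 × 1.38×10⁻²³ × 326 × 9.08×10² = 1.63×10⁻¹⁷
R = (2.36×10⁻⁷)² / 1.63×10⁻¹⁷ = 3.41×10³ Ω = 3.41 kΩ

3.41 kΩ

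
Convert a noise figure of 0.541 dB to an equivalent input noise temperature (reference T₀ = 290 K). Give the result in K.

38.5 K

F = 10^(0.541/10) = 1.13266
T_e = (F − 1)·T₀ = (1.13266 − 1) × 290 = 38.5 K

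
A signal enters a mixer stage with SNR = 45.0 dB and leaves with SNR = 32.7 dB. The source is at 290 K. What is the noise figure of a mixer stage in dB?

12.3 dB

NF (dB) = SNR_in(dB) − SNR_out(dB) when the source is at T₀
NF = 45.0 − 32.7 = 12.3 dB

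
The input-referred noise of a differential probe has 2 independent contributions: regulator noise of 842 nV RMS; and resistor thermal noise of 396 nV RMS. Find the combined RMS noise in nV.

Uncorrelated sources add in power (mean-square): V_tot = √(ΣV_i²)
V_tot = √[(8.42×10⁻⁷)² + (3.96×10⁻⁷)²] = 9.30×10⁻⁷ V = 930 nV

930 nV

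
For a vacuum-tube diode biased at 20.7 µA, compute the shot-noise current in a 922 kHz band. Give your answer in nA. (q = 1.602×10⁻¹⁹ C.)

I_n = √(2qI·B)
2qI·B = 2 × 1.602×10⁻¹⁹ × 2.07×10⁻⁵ × 9.22×10⁵ = 6.11×10⁻¹⁸ A²
I_n = √(6.11×10⁻¹⁸) = 2.47×10⁻⁹ A = 2.47 nA

2.47 nA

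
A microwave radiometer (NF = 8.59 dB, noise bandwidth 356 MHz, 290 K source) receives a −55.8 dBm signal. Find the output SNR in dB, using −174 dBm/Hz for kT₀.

24.1 dB

Noise floor: N = −174 + 10 log₁₀(B) + NF
10 log₁₀(3.56×10⁸) = 85.51 dB
N = −174 + 85.51 + 8.59 = −79.90 dBm
SNR = P_sig − N = −55.8 − (−79.90) = 24.10 dB → 24.1 dB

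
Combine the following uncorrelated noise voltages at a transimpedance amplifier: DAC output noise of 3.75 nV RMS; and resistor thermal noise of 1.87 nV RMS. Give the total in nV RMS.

Uncorrelated sources add in power (mean-square): V_tot = √(ΣV_i²)
V_tot = √[(3.75×10⁻⁹)² + (1.87×10⁻⁹)²] = 4.19×10⁻⁹ V = 4.19 nV

4.19 nV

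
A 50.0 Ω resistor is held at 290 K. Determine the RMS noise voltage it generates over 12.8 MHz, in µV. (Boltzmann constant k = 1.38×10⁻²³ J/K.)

V_n = √(4kTRB)
4kTRB = 4 × 1.38×10⁻²³ × 290 × 5.00×10¹ × 1.28×10⁷ = 1.02×10⁻¹¹ V²
V_n = √(1.02×10⁻¹¹) = 3.20×10⁻⁶ V = 3.20 µV

3.20 µV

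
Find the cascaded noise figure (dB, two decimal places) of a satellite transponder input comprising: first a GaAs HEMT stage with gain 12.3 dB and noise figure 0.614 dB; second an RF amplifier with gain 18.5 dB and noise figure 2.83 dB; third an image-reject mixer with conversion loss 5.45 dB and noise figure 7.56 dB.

0.83 dB

Convert to linear (a loss of L dB is a gain of −L dB): F_i = 10^(NF_i/10), G_i = 10^(G_i,dB/10)
  Stage 1: F_1 = 10^(0.614/10) = 1.152, G_1 = 10^(12.3/10) = 16.98
  Stage 2: F_2 = 10^(2.83/10) = 1.919, G_2 = 10^(18.5/10) = 70.79
  Stage 3: F_3 = 10^(7.56/10) = 5.702, G_3 = 10^(−5.45/10) = 0.2851
Friis cascade:
  F = 1.152 + (1.919 − 1)/16.98 + (5.702 − 1)/1202 = 1.210
NF = 10 log₁₀(1.210) = 0.83 dB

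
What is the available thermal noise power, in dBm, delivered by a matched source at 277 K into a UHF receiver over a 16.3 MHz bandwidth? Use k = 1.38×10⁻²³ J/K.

P_n = kTB = 1.38×10⁻²³ × 277 × 1.63×10⁷ = 6.23×10⁻¹⁴ W
In dBm: 10 log₁₀(6.23×10⁻¹⁴ / 10⁻³) = −102.1 dBm

−102.1 dBm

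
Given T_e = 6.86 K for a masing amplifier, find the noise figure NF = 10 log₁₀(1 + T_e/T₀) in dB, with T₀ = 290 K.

0.102 dB

F = 1 + T_e/T₀ = 1 + 6.86/290 = 1.02366
NF = 10 log₁₀(1.02366) = 0.102 dB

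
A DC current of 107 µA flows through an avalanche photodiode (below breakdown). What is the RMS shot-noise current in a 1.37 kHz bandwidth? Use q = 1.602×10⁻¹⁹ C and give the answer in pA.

I_n = √(2qI·B)
2qI·B = 2 × 1.602×10⁻¹⁹ × 1.07×10⁻⁴ × 1.37×10³ = 4.70×10⁻²⁰ A²
I_n = √(4.70×10⁻²⁰) = 2.17×10⁻¹⁰ A = 217 pA

217 pA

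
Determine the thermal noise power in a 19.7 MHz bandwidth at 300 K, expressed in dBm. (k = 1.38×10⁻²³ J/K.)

P_n = kTB = 1.38×10⁻²³ × 300 × 1.97×10⁷ = 8.16×10⁻¹⁴ W
In dBm: 10 log₁₀(8.16×10⁻¹⁴ / 10⁻³) = −100.9 dBm

−100.9 dBm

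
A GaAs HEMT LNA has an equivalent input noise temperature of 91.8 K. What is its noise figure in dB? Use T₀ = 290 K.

1.19 dB

F = 1 + T_e/T₀ = 1 + 91.8/290 = 1.31655
NF = 10 log₁₀(1.31655) = 1.19 dB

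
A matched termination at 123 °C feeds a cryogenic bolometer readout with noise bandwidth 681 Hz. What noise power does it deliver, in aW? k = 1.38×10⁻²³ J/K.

T = 123 °C + 273.15 = 396.15 K
P_n = kTB = 1.38×10⁻²³ × 396.15 × 6.81×10² = 3.72×10⁻¹⁸ W = 3.72 aW

3.72 aW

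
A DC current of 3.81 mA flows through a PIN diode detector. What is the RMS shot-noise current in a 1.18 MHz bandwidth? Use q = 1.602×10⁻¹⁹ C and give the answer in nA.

I_n = √(2qI·B)
2qI·B = 2 × 1.602×10⁻¹⁹ × 3.81×10⁻³ × 1.18×10⁶ = 1.44×10⁻¹⁵ A²
I_n = √(1.44×10⁻¹⁵) = 3.80×10⁻⁸ A = 38.0 nA

38.0 nA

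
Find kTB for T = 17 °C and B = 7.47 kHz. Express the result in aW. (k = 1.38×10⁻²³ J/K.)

T = 17 °C + 273.15 = 290.15 K
P_n = kTB = 1.38×10⁻²³ × 290.15 × 7.47×10³ = 2.99×10⁻¹⁷ W = 29.9 aW

29.9 aW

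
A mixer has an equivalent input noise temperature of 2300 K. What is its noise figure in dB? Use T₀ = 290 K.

F = 1 + T_e/T₀ = 1 + 2300/290 = 8.93103
NF = 10 log₁₀(8.93103) = 9.51 dB

9.51 dB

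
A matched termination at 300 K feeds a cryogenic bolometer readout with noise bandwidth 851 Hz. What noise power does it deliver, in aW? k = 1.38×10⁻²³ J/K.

P_n = kTB = 1.38×10⁻²³ × 300 × 8.51×10² = 3.52×10⁻¹⁸ W = 3.52 aW

3.52 aW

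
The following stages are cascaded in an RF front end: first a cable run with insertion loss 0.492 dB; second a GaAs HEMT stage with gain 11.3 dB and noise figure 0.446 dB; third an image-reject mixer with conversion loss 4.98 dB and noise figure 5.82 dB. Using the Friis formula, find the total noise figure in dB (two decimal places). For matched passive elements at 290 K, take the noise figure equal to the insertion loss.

Convert to linear (a loss of L dB is a gain of −L dB): F_i = 10^(NF_i/10), G_i = 10^(G_i,dB/10)
  Stage 1: F_1 = 10^(0.492/10) = 1.120, G_1 = 10^(−0.492/10) = 0.8929
  Stage 2: F_2 = 10^(0.446/10) = 1.108, G_2 = 10^(11.3/10) = 13.49
  Stage 3: F_3 = 10^(5.82/10) = 3.819, G_3 = 10^(−4.98/10) = 0.3177
Friis cascade:
  F = 1.120 + (1.108 − 1)/0.8929 + (3.819 − 1)/12.04 = 1.475
NF = 10 log₁₀(1.475) = 1.69 dB

1.69 dB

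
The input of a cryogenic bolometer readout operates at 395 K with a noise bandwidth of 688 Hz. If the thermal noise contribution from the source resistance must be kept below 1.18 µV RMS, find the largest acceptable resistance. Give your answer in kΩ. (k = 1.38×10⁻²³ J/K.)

Johnson–Nyquist: V_n = √(4kTRB) ⇒ R = V_n² / (4kTB)
4kTB = 4 × 1.38×10⁻²³ × 395 × 6.88×10² = 1.50×10⁻¹⁷
R = (1.18×10⁻⁶)² / 1.50×10⁻¹⁷ = 9.28×10⁴ Ω = 92.8 kΩ

92.8 kΩ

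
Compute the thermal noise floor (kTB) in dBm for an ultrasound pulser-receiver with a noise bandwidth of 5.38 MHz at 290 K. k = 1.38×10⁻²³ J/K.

P_n = kTB = 1.38×10⁻²³ × 290 × 5.38×10⁶ = 2.15×10⁻¹⁴ W
In dBm: 10 log₁₀(2.15×10⁻¹⁴ / 10⁻³) = −106.7 dBm

−106.7 dBm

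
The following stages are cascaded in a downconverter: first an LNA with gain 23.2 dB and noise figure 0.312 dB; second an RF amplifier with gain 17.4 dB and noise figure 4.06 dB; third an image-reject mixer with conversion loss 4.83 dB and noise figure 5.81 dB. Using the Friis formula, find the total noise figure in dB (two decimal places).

Convert to linear (a loss of L dB is a gain of −L dB): F_i = 10^(NF_i/10), G_i = 10^(G_i,dB/10)
  Stage 1: F_1 = 10^(0.312/10) = 1.074, G_1 = 10^(23.2/10) = 208.9
  Stage 2: F_2 = 10^(4.06/10) = 2.547, G_2 = 10^(17.4/10) = 54.95
  Stage 3: F_3 = 10^(5.81/10) = 3.811, G_3 = 10^(−4.83/10) = 0.3289
Friis cascade:
  F = 1.074 + (2.547 − 1)/208.9 + (3.811 − 1)/1.148×10⁴ = 1.082
NF = 10 log₁₀(1.082) = 0.34 dB

0.34 dB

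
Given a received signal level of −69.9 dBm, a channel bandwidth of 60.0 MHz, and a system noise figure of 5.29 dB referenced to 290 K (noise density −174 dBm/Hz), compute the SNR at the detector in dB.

Noise floor: N = −174 + 10 log₁₀(B) + NF
10 log₁₀(6.00×10⁷) = 77.78 dB
N = −174 + 77.78 + 5.29 = −90.93 dBm
SNR = P_sig − N = −69.9 − (−90.93) = 21.03 dB → 21.0 dB

21.0 dB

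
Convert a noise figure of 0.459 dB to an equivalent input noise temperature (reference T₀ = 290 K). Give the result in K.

32.3 K

F = 10^(0.459/10) = 1.11148
T_e = (F − 1)·T₀ = (1.11148 − 1) × 290 = 32.3 K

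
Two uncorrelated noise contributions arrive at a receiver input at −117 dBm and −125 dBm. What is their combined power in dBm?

Convert to linear, add, convert back:
P₁ = 2.00×10⁻¹⁵ W, P₂ = 3.16×10⁻¹⁶ W
P_tot = 2.31×10⁻¹⁵ W → 10 log₁₀(P_tot / 10⁻³) = −116.4 dBm

−116.4 dBm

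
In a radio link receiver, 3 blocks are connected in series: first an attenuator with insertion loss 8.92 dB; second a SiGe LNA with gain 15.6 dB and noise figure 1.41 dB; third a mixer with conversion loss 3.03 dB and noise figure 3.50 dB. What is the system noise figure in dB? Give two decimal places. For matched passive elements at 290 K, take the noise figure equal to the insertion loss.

10.44 dB

Convert to linear (a loss of L dB is a gain of −L dB): F_i = 10^(NF_i/10), G_i = 10^(G_i,dB/10)
  Stage 1: F_1 = 10^(8.92/10) = 7.798, G_1 = 10^(−8.92/10) = 0.1282
  Stage 2: F_2 = 10^(1.41/10) = 1.384, G_2 = 10^(15.6/10) = 36.31
  Stage 3: F_3 = 10^(3.50/10) = 2.239, G_3 = 10^(−3.03/10) = 0.4977
Friis cascade:
  F = 7.798 + (1.384 − 1)/0.1282 + (2.239 − 1)/4.656 = 11.06
NF = 10 log₁₀(11.06) = 10.44 dB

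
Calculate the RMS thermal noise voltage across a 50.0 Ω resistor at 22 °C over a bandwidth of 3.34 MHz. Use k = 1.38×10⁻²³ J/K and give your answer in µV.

1.65 µV

T = 22 °C + 273.15 = 295.15 K
V_n = √(4kTRB)
4kTRB = 4 × 1.38×10⁻²³ × 295.15 × 5.00×10¹ × 3.34×10⁶ = 2.72×10⁻¹² V²
V_n = √(2.72×10⁻¹²) = 1.65×10⁻⁶ V = 1.65 µV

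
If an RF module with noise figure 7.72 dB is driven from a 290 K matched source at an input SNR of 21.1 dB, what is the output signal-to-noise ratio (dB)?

13.38 dB

By definition F = SNR_in/SNR_out, so in dB: SNR_out = SNR_in − NF
SNR_out = 21.1 − 7.72 = 13.38 dB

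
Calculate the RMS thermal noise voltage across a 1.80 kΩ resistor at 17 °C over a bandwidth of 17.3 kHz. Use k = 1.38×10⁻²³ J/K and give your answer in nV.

T = 17 °C + 273.15 = 290.15 K
V_n = √(4kTRB)
4kTRB = 4 × 1.38×10⁻²³ × 290.15 × 1.80×10³ × 1.73×10⁴ = 4.99×10⁻¹³ V²
V_n = √(4.99×10⁻¹³) = 7.06×10⁻⁷ V = 706 nV

706 nV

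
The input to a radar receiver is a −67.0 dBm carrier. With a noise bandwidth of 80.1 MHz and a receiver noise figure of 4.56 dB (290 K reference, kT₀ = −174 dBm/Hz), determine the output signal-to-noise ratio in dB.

23.4 dB

Noise floor: N = −174 + 10 log₁₀(B) + NF
10 log₁₀(8.01×10⁷) = 79.04 dB
N = −174 + 79.04 + 4.56 = −90.40 dBm
SNR = P_sig − N = −67.0 − (−90.40) = 23.40 dB → 23.4 dB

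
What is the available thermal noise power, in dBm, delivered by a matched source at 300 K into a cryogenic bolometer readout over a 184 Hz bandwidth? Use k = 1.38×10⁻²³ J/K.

−151.2 dBm

P_n = kTB = 1.38×10⁻²³ × 300 × 1.84×10² = 7.62×10⁻¹⁹ W
In dBm: 10 log₁₀(7.62×10⁻¹⁹ / 10⁻³) = −151.2 dBm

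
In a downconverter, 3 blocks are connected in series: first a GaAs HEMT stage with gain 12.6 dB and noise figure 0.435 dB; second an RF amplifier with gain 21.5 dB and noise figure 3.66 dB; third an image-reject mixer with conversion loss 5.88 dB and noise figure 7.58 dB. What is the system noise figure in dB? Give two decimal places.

Convert to linear (a loss of L dB is a gain of −L dB): F_i = 10^(NF_i/10), G_i = 10^(G_i,dB/10)
  Stage 1: F_1 = 10^(0.435/10) = 1.105, G_1 = 10^(12.6/10) = 18.20
  Stage 2: F_2 = 10^(3.66/10) = 2.323, G_2 = 10^(21.5/10) = 141.3
  Stage 3: F_3 = 10^(7.58/10) = 5.728, G_3 = 10^(−5.88/10) = 0.2582
Friis cascade:
  F = 1.105 + (2.323 − 1)/18.20 + (5.728 − 1)/2570 = 1.180
NF = 10 log₁₀(1.180) = 0.72 dB

0.72 dB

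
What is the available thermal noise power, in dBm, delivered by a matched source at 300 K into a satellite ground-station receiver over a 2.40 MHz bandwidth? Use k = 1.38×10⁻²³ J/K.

−110.0 dBm

P_n = kTB = 1.38×10⁻²³ × 300 × 2.40×10⁶ = 9.94×10⁻¹⁵ W
In dBm: 10 log₁₀(9.94×10⁻¹⁵ / 10⁻³) = −110.0 dBm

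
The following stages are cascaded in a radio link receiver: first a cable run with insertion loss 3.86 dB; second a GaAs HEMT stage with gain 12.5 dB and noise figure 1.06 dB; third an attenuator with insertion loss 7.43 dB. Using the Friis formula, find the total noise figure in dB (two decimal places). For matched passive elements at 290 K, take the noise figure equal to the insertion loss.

Convert to linear (a loss of L dB is a gain of −L dB): F_i = 10^(NF_i/10), G_i = 10^(G_i,dB/10)
  Stage 1: F_1 = 10^(3.86/10) = 2.432, G_1 = 10^(−3.86/10) = 0.4111
  Stage 2: F_2 = 10^(1.06/10) = 1.276, G_2 = 10^(12.5/10) = 17.78
  Stage 3: F_3 = 10^(7.43/10) = 5.534, G_3 = 10^(−7.43/10) = 0.1807
Friis cascade:
  F = 2.432 + (1.276 − 1)/0.4111 + (5.534 − 1)/7.311 = 3.725
NF = 10 log₁₀(3.725) = 5.71 dB

5.71 dB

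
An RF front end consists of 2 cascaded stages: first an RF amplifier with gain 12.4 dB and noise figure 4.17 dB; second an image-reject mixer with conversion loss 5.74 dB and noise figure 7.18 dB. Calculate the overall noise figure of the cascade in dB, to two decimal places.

Convert to linear (a loss of L dB is a gain of −L dB): F_i = 10^(NF_i/10), G_i = 10^(G_i,dB/10)
  Stage 1: F_1 = 10^(4.17/10) = 2.612, G_1 = 10^(12.4/10) = 17.38
  Stage 2: F_2 = 10^(7.18/10) = 5.224, G_2 = 10^(−5.74/10) = 0.2667
Friis cascade:
  F = 2.612 + (5.224 − 1)/17.38 = 2.855
NF = 10 log₁₀(2.855) = 4.56 dB

4.56 dB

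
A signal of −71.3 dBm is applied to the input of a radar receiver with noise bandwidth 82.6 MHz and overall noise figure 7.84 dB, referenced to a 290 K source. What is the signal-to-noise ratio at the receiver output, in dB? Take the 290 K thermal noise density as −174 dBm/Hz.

Noise floor: N = −174 + 10 log₁₀(B) + NF
10 log₁₀(8.26×10⁷) = 79.17 dB
N = −174 + 79.17 + 7.84 = −86.99 dBm
SNR = P_sig − N = −71.3 − (−86.99) = 15.69 dB → 15.7 dB

15.7 dB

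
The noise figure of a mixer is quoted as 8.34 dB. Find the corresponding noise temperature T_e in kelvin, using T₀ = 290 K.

1689 K

F = 10^(8.34/10) = 6.82339
T_e = (F − 1)·T₀ = (6.82339 − 1) × 290 = 1689 K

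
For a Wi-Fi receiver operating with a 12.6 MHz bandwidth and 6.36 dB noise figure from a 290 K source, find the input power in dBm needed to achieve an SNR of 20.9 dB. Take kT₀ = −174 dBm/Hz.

Sensitivity = −174 + 10 log₁₀(B) + NF + SNR_min
= −174 + 71 + 6.36 + 20.9
= −75.74 dBm → −75.7 dBm

−75.7 dBm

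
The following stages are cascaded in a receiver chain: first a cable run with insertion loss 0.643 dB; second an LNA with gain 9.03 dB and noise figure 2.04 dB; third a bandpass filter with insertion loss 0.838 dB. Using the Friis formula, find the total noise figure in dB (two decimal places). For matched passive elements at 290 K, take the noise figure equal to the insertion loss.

2.75 dB

Convert to linear (a loss of L dB is a gain of −L dB): F_i = 10^(NF_i/10), G_i = 10^(G_i,dB/10)
  Stage 1: F_1 = 10^(0.643/10) = 1.160, G_1 = 10^(−0.643/10) = 0.8624
  Stage 2: F_2 = 10^(2.04/10) = 1.600, G_2 = 10^(9.03/10) = 7.998
  Stage 3: F_3 = 10^(0.838/10) = 1.213, G_3 = 10^(−0.838/10) = 0.8245
Friis cascade:
  F = 1.160 + (1.600 − 1)/0.8624 + (1.213 − 1)/6.898 = 1.886
NF = 10 log₁₀(1.886) = 2.75 dB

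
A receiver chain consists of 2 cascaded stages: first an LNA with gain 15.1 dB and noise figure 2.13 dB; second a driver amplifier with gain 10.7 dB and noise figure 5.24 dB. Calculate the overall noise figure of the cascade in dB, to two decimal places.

Convert to linear (a loss of L dB is a gain of −L dB): F_i = 10^(NF_i/10), G_i = 10^(G_i,dB/10)
  Stage 1: F_1 = 10^(2.13/10) = 1.633, G_1 = 10^(15.1/10) = 32.36
  Stage 2: F_2 = 10^(5.24/10) = 3.342, G_2 = 10^(10.7/10) = 11.75
Friis cascade:
  F = 1.633 + (3.342 − 1)/32.36 = 1.705
NF = 10 log₁₀(1.705) = 2.32 dB

2.32 dB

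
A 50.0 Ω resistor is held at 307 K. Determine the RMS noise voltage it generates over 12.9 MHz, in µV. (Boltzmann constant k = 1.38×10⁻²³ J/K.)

3.31 µV

V_n = √(4kTRB)
4kTRB = 4 × 1.38×10⁻²³ × 307 × 5.00×10¹ × 1.29×10⁷ = 1.09×10⁻¹¹ V²
V_n = √(1.09×10⁻¹¹) = 3.31×10⁻⁶ V = 3.31 µV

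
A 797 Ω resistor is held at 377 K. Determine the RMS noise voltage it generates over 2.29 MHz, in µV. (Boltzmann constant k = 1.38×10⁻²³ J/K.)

6.16 µV

V_n = √(4kTRB)
4kTRB = 4 × 1.38×10⁻²³ × 377 × 7.97×10² × 2.29×10⁶ = 3.80×10⁻¹¹ V²
V_n = √(3.80×10⁻¹¹) = 6.16×10⁻⁶ V = 6.16 µV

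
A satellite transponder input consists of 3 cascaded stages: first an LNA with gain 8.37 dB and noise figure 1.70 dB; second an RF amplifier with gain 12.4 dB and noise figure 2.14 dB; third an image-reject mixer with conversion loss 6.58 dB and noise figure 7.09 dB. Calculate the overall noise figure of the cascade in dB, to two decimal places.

Convert to linear (a loss of L dB is a gain of −L dB): F_i = 10^(NF_i/10), G_i = 10^(G_i,dB/10)
  Stage 1: F_1 = 10^(1.70/10) = 1.479, G_1 = 10^(8.37/10) = 6.871
  Stage 2: F_2 = 10^(2.14/10) = 1.637, G_2 = 10^(12.4/10) = 17.38
  Stage 3: F_3 = 10^(7.09/10) = 5.117, G_3 = 10^(−6.58/10) = 0.2198
Friis cascade:
  F = 1.479 + (1.637 − 1)/6.871 + (5.117 − 1)/119.4 = 1.606
NF = 10 log₁₀(1.606) = 2.06 dB

2.06 dB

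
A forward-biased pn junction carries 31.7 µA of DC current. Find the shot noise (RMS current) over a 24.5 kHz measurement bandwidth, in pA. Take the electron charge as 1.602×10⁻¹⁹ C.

I_n = √(2qI·B)
2qI·B = 2 × 1.602×10⁻¹⁹ × 3.17×10⁻⁵ × 2.45×10⁴ = 2.49×10⁻¹⁹ A²
I_n = √(2.49×10⁻¹⁹) = 4.99×10⁻¹⁰ A = 499 pA

499 pA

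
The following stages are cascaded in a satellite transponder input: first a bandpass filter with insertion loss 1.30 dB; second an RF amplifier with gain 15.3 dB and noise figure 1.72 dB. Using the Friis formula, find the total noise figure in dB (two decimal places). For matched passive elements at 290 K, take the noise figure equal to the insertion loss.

3.02 dB

Convert to linear (a loss of L dB is a gain of −L dB): F_i = 10^(NF_i/10), G_i = 10^(G_i,dB/10)
  Stage 1: F_1 = 10^(1.30/10) = 1.349, G_1 = 10^(−1.30/10) = 0.7413
  Stage 2: F_2 = 10^(1.72/10) = 1.486, G_2 = 10^(15.3/10) = 33.88
Friis cascade:
  F = 1.349 + (1.486 − 1)/0.7413 = 2.004
NF = 10 log₁₀(2.004) = 3.02 dB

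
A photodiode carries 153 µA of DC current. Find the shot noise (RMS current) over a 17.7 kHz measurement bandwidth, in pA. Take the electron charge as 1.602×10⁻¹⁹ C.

931 pA

I_n = √(2qI·B)
2qI·B = 2 × 1.602×10⁻¹⁹ × 1.53×10⁻⁴ × 1.77×10⁴ = 8.68×10⁻¹⁹ A²
I_n = √(8.68×10⁻¹⁹) = 9.31×10⁻¹⁰ A = 931 pA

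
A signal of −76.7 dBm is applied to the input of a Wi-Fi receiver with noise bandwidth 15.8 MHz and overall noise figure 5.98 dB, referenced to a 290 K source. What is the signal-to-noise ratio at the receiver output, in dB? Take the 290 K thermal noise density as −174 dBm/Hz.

Noise floor: N = −174 + 10 log₁₀(B) + NF
10 log₁₀(1.58×10⁷) = 71.99 dB
N = −174 + 71.99 + 5.98 = −96.03 dBm
SNR = P_sig − N = −76.7 − (−96.03) = 19.33 dB → 19.3 dB

19.3 dB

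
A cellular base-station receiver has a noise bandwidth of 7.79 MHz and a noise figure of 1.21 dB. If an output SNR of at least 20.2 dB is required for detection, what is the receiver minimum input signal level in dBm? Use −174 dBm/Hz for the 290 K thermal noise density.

−83.7 dBm

Sensitivity = −174 + 10 log₁₀(B) + NF + SNR_min
= −174 + 68.92 + 1.21 + 20.2
= −83.67 dBm → −83.7 dBm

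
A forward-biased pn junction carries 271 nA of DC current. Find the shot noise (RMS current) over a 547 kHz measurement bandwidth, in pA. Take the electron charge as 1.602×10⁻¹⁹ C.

218 pA

I_n = √(2qI·B)
2qI·B = 2 × 1.602×10⁻¹⁹ × 2.71×10⁻⁷ × 5.47×10⁵ = 4.75×10⁻²⁰ A²
I_n = √(4.75×10⁻²⁰) = 2.18×10⁻¹⁰ A = 218 pA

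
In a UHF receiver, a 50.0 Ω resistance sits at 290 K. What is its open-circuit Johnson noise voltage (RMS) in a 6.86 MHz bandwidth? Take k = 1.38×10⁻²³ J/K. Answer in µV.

2.34 µV

V_n = √(4kTRB)
4kTRB = 4 × 1.38×10⁻²³ × 290 × 5.00×10¹ × 6.86×10⁶ = 5.49×10⁻¹² V²
V_n = √(5.49×10⁻¹²) = 2.34×10⁻⁶ V = 2.34 µV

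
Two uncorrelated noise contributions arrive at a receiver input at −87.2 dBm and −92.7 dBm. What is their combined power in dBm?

−86.1 dBm

Convert to linear, add, convert back:
P₁ = 1.91×10⁻¹² W, P₂ = 5.37×10⁻¹³ W
P_tot = 2.44×10⁻¹² W → 10 log₁₀(P_tot / 10⁻³) = −86.1 dBm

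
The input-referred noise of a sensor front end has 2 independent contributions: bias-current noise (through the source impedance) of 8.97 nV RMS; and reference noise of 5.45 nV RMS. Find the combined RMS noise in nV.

10.5 nV

Uncorrelated sources add in power (mean-square): V_tot = √(ΣV_i²)
V_tot = √[(8.97×10⁻⁹)² + (5.45×10⁻⁹)²] = 1.05×10⁻⁸ V = 10.5 nV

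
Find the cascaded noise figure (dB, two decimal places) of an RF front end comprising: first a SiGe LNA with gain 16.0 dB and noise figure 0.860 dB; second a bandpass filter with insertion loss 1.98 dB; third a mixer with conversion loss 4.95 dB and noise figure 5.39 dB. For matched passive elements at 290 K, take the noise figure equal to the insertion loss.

1.24 dB

Convert to linear (a loss of L dB is a gain of −L dB): F_i = 10^(NF_i/10), G_i = 10^(G_i,dB/10)
  Stage 1: F_1 = 10^(0.860/10) = 1.219, G_1 = 10^(16.0/10) = 39.81
  Stage 2: F_2 = 10^(1.98/10) = 1.578, G_2 = 10^(−1.98/10) = 0.6339
  Stage 3: F_3 = 10^(5.39/10) = 3.459, G_3 = 10^(−4.95/10) = 0.3199
Friis cascade:
  F = 1.219 + (1.578 − 1)/39.81 + (3.459 − 1)/25.23 = 1.331
NF = 10 log₁₀(1.331) = 1.24 dB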